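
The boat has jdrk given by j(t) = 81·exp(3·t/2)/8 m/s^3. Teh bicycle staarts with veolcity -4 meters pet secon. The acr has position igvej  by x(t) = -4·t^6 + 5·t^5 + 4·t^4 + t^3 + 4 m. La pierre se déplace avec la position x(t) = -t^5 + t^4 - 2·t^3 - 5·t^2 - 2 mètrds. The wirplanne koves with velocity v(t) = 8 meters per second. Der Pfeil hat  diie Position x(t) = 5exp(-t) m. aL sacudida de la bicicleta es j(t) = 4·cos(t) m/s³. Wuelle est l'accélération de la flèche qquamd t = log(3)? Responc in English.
Starting from position x(t) = 5·exp(-t), we take 2 derivatives. Taking d/dt of x(t), we find v(t) = -5·exp(-t). The derivative of velocity gives acceleration: a(t) = 5·exp(-t). We have acceleration a(t) = 5·exp(-t). Substituting t = log(3): a(log(3)) = 5/3.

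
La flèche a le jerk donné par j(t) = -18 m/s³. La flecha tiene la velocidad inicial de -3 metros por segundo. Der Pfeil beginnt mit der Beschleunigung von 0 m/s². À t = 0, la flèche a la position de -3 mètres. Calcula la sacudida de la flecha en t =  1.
Tenemos la sacudida j(t) = -18. Sustituyendo t = 1: j(1) = -18.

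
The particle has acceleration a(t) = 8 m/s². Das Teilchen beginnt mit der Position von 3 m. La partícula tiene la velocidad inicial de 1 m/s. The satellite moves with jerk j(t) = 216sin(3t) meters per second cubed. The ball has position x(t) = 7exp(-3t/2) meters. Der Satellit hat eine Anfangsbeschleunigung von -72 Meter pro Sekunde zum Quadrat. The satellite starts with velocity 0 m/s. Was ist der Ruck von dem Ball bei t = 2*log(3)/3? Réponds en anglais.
We must differentiate our position equation x(t) = 7·exp(-3·t/2) 3 times. The derivative of position gives velocity: v(t) = -21·exp(-3·t/2)/2. Taking d/dt of v(t), we find a(t) = 63·exp(-3·t/2)/4. The derivative of acceleration gives jerk: j(t) = -189·exp(-3·t/2)/8. We have jerk j(t) = -189·exp(-3·t/2)/8. Substituting t = 2*log(3)/3: j(2*log(3)/3) = -63/8.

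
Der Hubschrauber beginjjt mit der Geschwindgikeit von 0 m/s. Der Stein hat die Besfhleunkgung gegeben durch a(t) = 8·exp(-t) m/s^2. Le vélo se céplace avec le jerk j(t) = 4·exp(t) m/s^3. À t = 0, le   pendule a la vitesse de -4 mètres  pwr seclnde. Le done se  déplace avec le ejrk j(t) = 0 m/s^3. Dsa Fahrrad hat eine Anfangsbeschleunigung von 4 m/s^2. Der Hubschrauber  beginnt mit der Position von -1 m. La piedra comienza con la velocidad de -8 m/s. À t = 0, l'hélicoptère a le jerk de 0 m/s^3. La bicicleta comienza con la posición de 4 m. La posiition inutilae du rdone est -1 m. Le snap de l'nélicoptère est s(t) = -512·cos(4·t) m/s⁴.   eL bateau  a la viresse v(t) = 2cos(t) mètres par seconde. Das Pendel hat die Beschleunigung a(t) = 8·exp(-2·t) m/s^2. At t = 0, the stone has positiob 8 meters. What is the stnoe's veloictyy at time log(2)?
To find the answer, we compute 1 integral of a(t) = 8·exp(-t). The integral of acceleration is velocity. Using v(0) = -8, we get v(t) = -8·exp(-t). From the given velocity equation v(t) = -8·exp(-t), we substitute t = log(2) to get v = -4.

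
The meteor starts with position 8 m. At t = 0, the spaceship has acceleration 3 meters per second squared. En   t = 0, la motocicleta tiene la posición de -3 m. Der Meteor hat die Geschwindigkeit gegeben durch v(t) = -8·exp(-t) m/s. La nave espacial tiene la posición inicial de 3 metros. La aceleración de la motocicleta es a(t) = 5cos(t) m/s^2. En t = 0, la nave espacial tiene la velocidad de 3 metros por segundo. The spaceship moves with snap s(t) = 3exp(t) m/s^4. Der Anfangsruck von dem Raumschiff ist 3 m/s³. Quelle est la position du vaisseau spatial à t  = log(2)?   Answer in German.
Wir müssen unsere Gleichung für den Snap s(t) = 3·exp(t) 4-mal integrieren. Mit ∫s(t)dt und Anwendung von j(0) = 3, finden wir j(t) = 3·exp(t). Die Stammfunktion von dem Ruck ist die Beschleunigung. Mit a(0) = 3 erhalten wir a(t) = 3·exp(t). Das Integral von der Beschleunigung ist die Geschwindigkeit. Mit v(0) = 3 erhalten wir v(t) = 3·exp(t). Das Integral von der Geschwindigkeit ist die Position. Mit x(0) = 3 erhalten wir x(t) = 3·exp(t). Mit x(t) = 3·exp(t) und Einsetzen von t = log(2), finden wir x = 6.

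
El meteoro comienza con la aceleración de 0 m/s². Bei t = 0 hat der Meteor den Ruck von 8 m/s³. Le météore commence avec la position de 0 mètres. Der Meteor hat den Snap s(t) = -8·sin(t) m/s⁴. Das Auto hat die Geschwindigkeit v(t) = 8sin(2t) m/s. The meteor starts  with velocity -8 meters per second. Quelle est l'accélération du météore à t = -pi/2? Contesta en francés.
Nous devons trouver la primitive de notre équation du snap s(t) = -8·sin(t) 2 fois. En prenant ∫s(t)dt et en appliquant j(0) = 8, nous trouvons j(t) = 8·cos(t). En prenant ∫j(t)dt et en appliquant a(0) = 0, nous trouvons a(t) = 8·sin(t). Nous avons l'accélération a(t) = 8·sin(t). En substituant t = -pi/2: a(-pi/2) = -8.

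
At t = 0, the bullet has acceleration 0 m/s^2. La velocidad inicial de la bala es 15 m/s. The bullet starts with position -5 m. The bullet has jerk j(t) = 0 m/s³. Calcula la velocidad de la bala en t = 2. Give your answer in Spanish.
Debemos encontrar la antiderivada de nuestra ecuación de la sacudida j(t) = 0 2 veces. Tomando ∫j(t)dt y aplicando a(0) = 0, encontramos a(t) = 0. La antiderivada de la aceleración es la velocidad. Usando v(0) = 15, obtenemos v(t) = 15. De la ecuación de la velocidad v(t) = 15, sustituimos t = 2 para obtener v = 15.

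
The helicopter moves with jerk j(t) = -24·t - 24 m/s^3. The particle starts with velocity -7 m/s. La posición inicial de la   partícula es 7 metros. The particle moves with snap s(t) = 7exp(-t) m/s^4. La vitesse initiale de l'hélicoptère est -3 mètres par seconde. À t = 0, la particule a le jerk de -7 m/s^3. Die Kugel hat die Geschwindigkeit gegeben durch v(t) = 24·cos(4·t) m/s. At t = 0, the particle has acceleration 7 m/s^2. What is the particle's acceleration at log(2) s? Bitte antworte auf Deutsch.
Wir müssen unsere Gleichung für den Snap s(t) = 7·exp(-t) 2-mal integrieren. Das Integral von dem Snap, mit j(0) = -7, ergibt den Ruck: j(t) = -7·exp(-t). Die Stammfunktion von dem Ruck ist die Beschleunigung. Mit a(0) = 7 erhalten wir a(t) = 7·exp(-t). Mit a(t) = 7·exp(-t) und Einsetzen von t = log(2), finden wir a = 7/2.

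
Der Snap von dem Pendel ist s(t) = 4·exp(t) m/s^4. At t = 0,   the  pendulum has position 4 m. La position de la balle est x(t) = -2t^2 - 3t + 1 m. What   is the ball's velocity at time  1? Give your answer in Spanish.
Partiendo de la posición x(t) = -2·t^2 - 3·t + 1, tomamos 1 derivada. La derivada de la posición da la velocidad: v(t) = -4·t - 3. Usando v(t) = -4·t - 3 y sustituyendo t = 1, encontramos v = -7.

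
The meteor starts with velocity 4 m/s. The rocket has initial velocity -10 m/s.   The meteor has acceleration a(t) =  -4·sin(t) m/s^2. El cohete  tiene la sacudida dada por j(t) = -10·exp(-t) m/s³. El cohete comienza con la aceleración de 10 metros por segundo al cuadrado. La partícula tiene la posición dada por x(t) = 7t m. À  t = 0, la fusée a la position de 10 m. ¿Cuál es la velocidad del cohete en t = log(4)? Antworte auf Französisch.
Nous devons intégrer notre équation du jerk j(t) = -10·exp(-t) 2 fois. En intégrant le jerk et en utilisant la condition initiale a(0) = 10, nous obtenons a(t) = 10·exp(-t). En intégrant l'accélération et en utilisant la condition initiale v(0) = -10, nous obtenons v(t) = -10·exp(-t). En utilisant v(t) = -10·exp(-t) et en substituant t = log(4), nous trouvons v = -5/2.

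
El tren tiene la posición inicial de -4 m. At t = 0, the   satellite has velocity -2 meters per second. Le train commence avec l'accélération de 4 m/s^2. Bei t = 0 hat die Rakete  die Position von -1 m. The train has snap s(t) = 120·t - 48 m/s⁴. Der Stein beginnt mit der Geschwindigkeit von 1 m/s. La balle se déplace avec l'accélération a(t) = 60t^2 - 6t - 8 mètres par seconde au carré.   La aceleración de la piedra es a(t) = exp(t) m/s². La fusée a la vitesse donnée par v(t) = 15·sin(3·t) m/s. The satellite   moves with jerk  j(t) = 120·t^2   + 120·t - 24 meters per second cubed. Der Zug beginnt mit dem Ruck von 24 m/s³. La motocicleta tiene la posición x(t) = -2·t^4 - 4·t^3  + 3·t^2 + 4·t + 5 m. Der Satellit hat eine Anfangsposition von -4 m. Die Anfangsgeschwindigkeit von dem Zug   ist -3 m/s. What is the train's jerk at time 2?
Starting from snap s(t) = 120·t - 48, we take 1 antiderivative. Integrating snap and using the initial condition j(0) = 24, we get j(t) = 60·t^2 - 48·t + 24. From the given jerk equation j(t) = 60·t^2 - 48·t + 24, we substitute t = 2 to get j = 168.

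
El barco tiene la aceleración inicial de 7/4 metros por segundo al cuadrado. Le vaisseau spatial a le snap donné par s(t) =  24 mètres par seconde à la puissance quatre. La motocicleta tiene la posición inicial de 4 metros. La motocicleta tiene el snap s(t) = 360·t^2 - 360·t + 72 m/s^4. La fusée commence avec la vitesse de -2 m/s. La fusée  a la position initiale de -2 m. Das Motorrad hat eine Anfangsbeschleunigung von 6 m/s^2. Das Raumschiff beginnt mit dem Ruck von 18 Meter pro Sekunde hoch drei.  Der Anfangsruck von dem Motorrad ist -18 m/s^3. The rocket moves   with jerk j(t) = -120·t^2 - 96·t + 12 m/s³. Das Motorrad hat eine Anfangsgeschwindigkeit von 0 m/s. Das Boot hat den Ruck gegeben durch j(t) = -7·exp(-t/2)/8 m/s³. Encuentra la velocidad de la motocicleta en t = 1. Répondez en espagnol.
Para resolver esto, necesitamos tomar 3 antiderivadas de nuestra ecuación del snap s(t) = 360·t^2 - 360·t + 72. Tomando ∫s(t)dt y aplicando j(0) = -18, encontramos j(t) = 120·t^3 - 180·t^2 + 72·t - 18. Tomando ∫j(t)dt y aplicando a(0) = 6, encontramos a(t) = 30·t^4 - 60·t^3 + 36·t^2 - 18·t + 6. La integral de la aceleración, con v(0) = 0, da la velocidad: v(t) = 3·t·(2·t^4 - 5·t^3 + 4·t^2 - 3·t + 2). Usando v(t) = 3·t·(2·t^4 - 5·t^3 + 4·t^2 - 3·t + 2) y sustituyendo t = 1, encontramos v = 0.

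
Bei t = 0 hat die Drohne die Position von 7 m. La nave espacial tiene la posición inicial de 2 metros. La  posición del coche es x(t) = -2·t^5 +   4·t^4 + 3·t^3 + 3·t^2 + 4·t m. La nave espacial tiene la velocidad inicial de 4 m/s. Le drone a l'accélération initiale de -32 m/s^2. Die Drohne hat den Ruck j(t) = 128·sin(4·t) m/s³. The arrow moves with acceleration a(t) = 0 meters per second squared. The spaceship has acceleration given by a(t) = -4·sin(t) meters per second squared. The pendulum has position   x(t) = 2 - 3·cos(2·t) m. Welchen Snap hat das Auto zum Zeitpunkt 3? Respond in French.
Pour résoudre ceci, nous devons prendre 4 dérivées de notre équation de la position x(t) = -2·t^5 + 4·t^4 + 3·t^3 + 3·t^2 + 4·t. La dérivée de la position donne la vitesse: v(t) = -10·t^4 + 16·t^3 + 9·t^2 + 6·t + 4. En dérivant la vitesse, nous obtenons l'accélération: a(t) = -40·t^3 + 48·t^2 + 18·t + 6. En prenant d/dt de a(t), nous trouvons j(t) = -120·t^2 + 96·t + 18. La dérivée du jerk donne le snap: s(t) = 96 - 240·t. Nous avons le snap s(t) = 96 - 240·t. En substituant t = 3: s(3) = -624.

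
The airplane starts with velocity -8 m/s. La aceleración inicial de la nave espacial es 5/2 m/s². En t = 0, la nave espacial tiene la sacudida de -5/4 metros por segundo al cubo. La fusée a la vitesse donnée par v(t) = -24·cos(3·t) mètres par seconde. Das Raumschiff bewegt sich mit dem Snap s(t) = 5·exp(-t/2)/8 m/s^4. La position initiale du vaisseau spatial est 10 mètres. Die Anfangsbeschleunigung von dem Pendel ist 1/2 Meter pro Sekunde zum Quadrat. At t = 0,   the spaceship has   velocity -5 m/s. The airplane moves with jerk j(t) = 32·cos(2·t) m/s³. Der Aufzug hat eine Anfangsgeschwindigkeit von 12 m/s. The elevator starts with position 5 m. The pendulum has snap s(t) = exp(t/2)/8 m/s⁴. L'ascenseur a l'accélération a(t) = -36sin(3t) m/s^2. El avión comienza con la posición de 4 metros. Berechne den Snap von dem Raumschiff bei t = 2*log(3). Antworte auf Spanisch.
Usando s(t) = 5·exp(-t/2)/8 y sustituyendo t = 2*log(3), encontramos s = 5/24.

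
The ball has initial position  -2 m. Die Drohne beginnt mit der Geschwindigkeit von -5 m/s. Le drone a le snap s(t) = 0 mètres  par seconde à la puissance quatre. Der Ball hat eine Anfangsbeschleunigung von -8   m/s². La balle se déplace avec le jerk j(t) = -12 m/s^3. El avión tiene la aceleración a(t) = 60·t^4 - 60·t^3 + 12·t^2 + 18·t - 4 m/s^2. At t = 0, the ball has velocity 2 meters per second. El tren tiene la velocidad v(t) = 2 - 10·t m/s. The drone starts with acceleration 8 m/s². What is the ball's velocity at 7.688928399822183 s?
To find the answer, we compute 2 antiderivatives of j(t) = -12. Finding the antiderivative of j(t) and using a(0) = -8: a(t) = -12·t - 8. The antiderivative of acceleration is velocity. Using v(0) = 2, we get v(t) = -6·t^2 - 8·t + 2. From the given velocity equation v(t) = -6·t^2 - 8·t + 2, we substitute t = 7.688928399822183 to get v = -414.229146824130.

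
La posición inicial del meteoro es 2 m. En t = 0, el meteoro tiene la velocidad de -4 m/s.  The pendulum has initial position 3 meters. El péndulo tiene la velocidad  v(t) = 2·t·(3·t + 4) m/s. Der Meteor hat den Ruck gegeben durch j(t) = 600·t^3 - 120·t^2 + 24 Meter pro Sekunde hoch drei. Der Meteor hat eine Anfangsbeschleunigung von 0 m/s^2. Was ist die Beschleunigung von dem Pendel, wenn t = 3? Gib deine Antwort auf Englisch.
To solve this, we need to take 1 derivative of our velocity equation v(t) = 2·t·(3·t + 4). Taking d/dt of v(t), we find a(t) = 12·t + 8. Using a(t) = 12·t + 8 and substituting t = 3, we find a = 44.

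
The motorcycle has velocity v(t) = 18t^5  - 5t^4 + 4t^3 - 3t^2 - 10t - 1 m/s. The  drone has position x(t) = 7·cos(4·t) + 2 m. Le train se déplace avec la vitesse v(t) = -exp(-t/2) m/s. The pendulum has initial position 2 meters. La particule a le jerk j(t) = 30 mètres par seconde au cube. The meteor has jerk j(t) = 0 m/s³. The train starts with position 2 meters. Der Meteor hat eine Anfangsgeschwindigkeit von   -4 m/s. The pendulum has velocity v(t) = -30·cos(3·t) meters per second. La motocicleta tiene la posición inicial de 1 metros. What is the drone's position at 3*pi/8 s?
Using x(t) = 7·cos(4·t) + 2 and substituting t = 3*pi/8, we find x = 2.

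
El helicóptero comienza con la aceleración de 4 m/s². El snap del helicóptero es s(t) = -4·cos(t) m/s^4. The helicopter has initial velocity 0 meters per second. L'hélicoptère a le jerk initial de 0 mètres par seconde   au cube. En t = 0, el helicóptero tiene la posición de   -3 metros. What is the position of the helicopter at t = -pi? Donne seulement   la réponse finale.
At t = -pi, x = 5.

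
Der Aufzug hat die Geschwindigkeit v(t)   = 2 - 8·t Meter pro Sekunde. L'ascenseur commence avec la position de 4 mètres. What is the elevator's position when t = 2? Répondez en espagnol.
Debemos encontrar la integral de nuestra ecuación de la velocidad v(t) = 2 - 8·t 1 vez. La integral de la velocidad es la posición. Usando x(0) = 4, obtenemos x(t) = -4·t^2 + 2·t + 4. De la ecuación de la posición x(t) = -4·t^2 + 2·t + 4, sustituimos t = 2 para obtener x = -8.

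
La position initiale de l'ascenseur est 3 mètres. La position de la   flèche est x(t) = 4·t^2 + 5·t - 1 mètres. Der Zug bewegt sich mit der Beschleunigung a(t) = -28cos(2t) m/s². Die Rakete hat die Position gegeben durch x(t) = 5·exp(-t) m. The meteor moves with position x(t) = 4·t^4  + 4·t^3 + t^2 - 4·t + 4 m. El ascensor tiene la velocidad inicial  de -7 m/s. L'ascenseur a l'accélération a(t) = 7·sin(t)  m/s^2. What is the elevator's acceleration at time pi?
We have acceleration a(t) = 7·sin(t). Substituting t = pi: a(pi) = 0.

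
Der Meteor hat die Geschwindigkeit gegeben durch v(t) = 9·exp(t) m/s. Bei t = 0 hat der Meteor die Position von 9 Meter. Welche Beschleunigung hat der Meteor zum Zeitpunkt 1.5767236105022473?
Wir müssen unsere Gleichung für die Geschwindigkeit v(t) = 9·exp(t) 1-mal ableiten. Durch Ableiten von der Geschwindigkeit erhalten wir die Beschleunigung: a(t) = 9·exp(t). Aus der Gleichung für die Beschleunigung a(t) = 9·exp(t), setzen wir t = 1.5767236105022473 ein und erhalten a = 43.5516760339655.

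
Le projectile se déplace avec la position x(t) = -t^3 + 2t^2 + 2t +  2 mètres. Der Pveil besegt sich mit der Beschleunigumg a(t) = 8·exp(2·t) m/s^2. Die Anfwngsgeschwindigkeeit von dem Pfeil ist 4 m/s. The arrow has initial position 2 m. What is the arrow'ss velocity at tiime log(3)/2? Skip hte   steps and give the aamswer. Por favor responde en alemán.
Die Geschwindigkeit bei t = log(3)/2 ist v = 12.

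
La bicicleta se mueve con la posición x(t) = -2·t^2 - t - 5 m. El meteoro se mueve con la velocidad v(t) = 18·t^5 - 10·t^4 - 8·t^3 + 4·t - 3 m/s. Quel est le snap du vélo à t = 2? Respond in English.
To solve this, we need to take 4 derivatives of our position equation x(t) = -2·t^2 - t - 5. The derivative of position gives velocity: v(t) = -4·t - 1. Taking d/dt of v(t), we find a(t) = -4. Taking d/dt of a(t), we find j(t) = 0. Taking d/dt of j(t), we find s(t) = 0. We have snap s(t) = 0. Substituting t = 2: s(2) = 0.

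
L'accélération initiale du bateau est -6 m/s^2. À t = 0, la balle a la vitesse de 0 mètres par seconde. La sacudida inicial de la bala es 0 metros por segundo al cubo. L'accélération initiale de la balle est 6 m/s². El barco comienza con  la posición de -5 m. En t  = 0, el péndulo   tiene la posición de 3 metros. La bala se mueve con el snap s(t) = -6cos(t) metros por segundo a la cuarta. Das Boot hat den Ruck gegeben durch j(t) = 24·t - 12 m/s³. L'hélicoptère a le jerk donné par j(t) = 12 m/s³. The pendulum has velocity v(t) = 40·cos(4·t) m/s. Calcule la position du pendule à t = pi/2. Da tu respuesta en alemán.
Wir müssen das Integral unserer Gleichung für die Geschwindigkeit v(t) = 40·cos(4·t) 1-mal finden. Durch Integration von der Geschwindigkeit und Verwendung der Anfangsbedingung x(0) = 3, erhalten wir x(t) = 10·sin(4·t) + 3. Mit x(t) = 10·sin(4·t) + 3 und Einsetzen von t = pi/2, finden wir x = 3.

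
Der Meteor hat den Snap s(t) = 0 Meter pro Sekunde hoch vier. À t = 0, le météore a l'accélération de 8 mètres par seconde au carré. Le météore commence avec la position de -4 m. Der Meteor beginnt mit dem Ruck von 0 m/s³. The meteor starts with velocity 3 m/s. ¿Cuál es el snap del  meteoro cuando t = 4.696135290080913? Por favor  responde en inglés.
From the given snap equation s(t) = 0, we substitute t = 4.696135290080913 to get s = 0.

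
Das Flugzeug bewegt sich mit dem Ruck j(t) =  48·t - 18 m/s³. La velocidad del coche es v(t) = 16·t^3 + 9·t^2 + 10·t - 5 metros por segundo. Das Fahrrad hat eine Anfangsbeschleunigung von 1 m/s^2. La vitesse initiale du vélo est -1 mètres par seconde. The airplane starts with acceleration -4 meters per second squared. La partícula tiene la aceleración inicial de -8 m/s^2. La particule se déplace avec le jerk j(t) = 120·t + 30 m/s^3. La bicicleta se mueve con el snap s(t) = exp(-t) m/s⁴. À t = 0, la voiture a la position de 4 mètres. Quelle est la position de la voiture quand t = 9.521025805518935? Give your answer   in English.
To solve this, we need to take 1 integral of our velocity equation v(t) = 16·t^3 + 9·t^2 + 10·t - 5. Integrating velocity and using the initial condition x(0) = 4, we get x(t) = 4·t^4 + 3·t^3 + 5·t^2 - 5·t + 4. We have position x(t) = 4·t^4 + 3·t^3 + 5·t^2 - 5·t + 4. Substituting t = 9.521025805518935: x(9.521025805518935) = 35868.5265383424.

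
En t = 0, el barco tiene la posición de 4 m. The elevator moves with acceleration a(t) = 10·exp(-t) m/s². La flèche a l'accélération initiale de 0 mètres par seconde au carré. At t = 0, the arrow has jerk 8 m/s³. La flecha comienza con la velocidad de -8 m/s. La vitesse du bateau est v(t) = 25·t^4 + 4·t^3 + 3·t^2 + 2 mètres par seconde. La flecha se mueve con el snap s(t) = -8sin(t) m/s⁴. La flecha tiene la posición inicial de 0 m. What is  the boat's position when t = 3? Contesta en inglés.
We need to integrate our velocity equation v(t) = 25·t^4 + 4·t^3 + 3·t^2 + 2 1 time. Taking ∫v(t)dt and applying x(0) = 4, we find x(t) = 5·t^5 + t^4 + t^3 + 2·t + 4. Using x(t) = 5·t^5 + t^4 + t^3 + 2·t + 4 and substituting t = 3, we find x = 1333.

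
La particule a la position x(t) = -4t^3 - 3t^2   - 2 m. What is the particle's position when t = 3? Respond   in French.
De l'équation de la position x(t) = -4·t^3 - 3·t^2 - 2, nous substituons t = 3 pour obtenir x = -137.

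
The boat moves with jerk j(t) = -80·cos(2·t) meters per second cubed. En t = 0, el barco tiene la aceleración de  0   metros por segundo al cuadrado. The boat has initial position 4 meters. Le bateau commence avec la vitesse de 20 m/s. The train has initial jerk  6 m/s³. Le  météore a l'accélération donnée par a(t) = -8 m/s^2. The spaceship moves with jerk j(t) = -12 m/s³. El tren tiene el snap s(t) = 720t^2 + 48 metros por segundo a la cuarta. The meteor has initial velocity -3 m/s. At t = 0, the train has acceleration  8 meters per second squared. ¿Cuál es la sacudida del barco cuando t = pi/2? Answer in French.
Nous avons le jerk j(t) = -80·cos(2·t). En substituant t = pi/2: j(pi/2) = 80.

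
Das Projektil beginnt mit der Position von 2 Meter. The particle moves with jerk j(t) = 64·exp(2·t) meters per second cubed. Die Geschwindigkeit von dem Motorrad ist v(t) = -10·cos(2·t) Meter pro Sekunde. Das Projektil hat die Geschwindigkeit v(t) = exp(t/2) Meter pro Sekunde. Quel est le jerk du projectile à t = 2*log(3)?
Nous devons dériver notre équation de la vitesse v(t) = exp(t/2) 2 fois. En dérivant la vitesse, nous obtenons l'accélération: a(t) = exp(t/2)/2. En dérivant l'accélération, nous obtenons le jerk: j(t) = exp(t/2)/4. Nous avons le jerk j(t) = exp(t/2)/4. En substituant t = 2*log(3): j(2*log(3)) = 3/4.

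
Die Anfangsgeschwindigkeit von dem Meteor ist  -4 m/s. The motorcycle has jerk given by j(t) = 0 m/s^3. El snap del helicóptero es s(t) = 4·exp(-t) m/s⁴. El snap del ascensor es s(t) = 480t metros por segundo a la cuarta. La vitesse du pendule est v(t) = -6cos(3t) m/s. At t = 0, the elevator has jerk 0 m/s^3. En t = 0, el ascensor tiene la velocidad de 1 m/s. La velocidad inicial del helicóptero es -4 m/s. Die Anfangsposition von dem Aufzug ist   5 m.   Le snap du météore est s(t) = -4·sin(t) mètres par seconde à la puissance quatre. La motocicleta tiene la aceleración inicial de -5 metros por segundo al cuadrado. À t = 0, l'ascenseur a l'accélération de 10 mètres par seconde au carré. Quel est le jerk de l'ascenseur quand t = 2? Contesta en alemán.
Ausgehend von dem Snap s(t) = 480·t, nehmen wir 1 Integral. Mit ∫s(t)dt und Anwendung von j(0) = 0, finden wir j(t) = 240·t^2. Mit j(t) = 240·t^2 und Einsetzen von t = 2, finden wir j = 960.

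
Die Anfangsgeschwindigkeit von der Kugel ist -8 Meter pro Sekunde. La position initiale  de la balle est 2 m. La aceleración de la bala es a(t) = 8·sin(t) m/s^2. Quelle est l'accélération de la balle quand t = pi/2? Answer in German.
Mit a(t) = 8·sin(t) und Einsetzen von t = pi/2, finden wir a = 8.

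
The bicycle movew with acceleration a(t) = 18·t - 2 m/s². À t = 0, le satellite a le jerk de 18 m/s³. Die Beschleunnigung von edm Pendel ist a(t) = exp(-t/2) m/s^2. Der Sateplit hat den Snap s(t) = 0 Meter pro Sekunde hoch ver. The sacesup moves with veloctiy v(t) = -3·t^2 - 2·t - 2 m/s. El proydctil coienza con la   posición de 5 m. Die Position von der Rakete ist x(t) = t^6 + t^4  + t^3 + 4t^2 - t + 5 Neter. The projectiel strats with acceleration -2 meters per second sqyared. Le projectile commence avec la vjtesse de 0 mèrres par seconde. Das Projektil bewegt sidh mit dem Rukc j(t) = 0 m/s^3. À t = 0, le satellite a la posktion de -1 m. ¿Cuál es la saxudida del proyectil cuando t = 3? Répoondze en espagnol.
De la ecuación de la sacudida j(t) = 0, sustituimos t = 3 para obtener j = 0.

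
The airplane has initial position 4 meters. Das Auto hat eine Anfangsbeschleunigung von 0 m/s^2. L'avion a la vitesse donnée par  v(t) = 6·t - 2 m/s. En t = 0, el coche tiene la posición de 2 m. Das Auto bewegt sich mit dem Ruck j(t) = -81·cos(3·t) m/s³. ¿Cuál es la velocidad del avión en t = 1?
Tenemos la velocidad v(t) = 6·t - 2. Sustituyendo t = 1: v(1) = 4.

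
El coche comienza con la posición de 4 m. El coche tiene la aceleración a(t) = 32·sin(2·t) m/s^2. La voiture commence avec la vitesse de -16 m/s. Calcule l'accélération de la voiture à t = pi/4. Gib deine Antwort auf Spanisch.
De la ecuación de la aceleración a(t) = 32·sin(2·t), sustituimos t = pi/4 para obtener a = 32.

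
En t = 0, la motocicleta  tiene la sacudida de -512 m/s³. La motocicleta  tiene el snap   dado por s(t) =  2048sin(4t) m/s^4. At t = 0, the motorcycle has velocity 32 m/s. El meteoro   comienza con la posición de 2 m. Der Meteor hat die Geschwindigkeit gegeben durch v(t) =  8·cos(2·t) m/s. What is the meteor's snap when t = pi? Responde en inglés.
We must differentiate our velocity equation v(t) = 8·cos(2·t) 3 times. Differentiating velocity, we get acceleration: a(t) = -16·sin(2·t). Taking d/dt of a(t), we find j(t) = -32·cos(2·t). Taking d/dt of j(t), we find s(t) = 64·sin(2·t). From the given snap equation s(t) = 64·sin(2·t), we substitute t = pi to get s = 0.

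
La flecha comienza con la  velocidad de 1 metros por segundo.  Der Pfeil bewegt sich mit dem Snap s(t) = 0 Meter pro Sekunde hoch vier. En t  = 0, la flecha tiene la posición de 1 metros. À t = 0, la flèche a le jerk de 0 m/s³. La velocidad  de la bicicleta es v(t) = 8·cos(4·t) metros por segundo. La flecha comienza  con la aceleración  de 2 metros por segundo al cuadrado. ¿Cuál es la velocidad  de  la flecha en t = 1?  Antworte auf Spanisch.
Para resolver esto, necesitamos tomar 3 antiderivadas de nuestra ecuación del snap s(t) = 0. La integral del snap, con j(0) = 0, da la sacudida: j(t) = 0. Integrando la sacudida y usando la condición inicial a(0) = 2, obtenemos a(t) = 2. La integral de la aceleración es la velocidad. Usando v(0) = 1, obtenemos v(t) = 2·t + 1. De la ecuación de la velocidad v(t) = 2·t + 1, sustituimos t = 1 para obtener v = 3.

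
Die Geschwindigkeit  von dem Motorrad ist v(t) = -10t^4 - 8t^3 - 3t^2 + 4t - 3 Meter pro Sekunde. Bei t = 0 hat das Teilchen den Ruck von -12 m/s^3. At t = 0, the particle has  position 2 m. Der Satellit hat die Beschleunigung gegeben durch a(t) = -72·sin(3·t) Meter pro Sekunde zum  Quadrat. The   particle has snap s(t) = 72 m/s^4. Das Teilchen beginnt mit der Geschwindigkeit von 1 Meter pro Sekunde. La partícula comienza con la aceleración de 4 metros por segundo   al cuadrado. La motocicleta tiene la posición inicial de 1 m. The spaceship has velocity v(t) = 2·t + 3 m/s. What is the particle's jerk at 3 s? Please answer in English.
Starting from snap s(t) = 72, we take 1 antiderivative. The antiderivative of snap, with j(0) = -12, gives jerk: j(t) = 72·t - 12. We have jerk j(t) = 72·t - 12. Substituting t = 3: j(3) = 204.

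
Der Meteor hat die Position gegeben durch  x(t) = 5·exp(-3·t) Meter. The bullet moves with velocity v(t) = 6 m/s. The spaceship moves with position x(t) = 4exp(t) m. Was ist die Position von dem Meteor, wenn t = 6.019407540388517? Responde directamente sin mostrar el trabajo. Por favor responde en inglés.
At t = 6.019407540388517, x = 7.18428524078637E-8.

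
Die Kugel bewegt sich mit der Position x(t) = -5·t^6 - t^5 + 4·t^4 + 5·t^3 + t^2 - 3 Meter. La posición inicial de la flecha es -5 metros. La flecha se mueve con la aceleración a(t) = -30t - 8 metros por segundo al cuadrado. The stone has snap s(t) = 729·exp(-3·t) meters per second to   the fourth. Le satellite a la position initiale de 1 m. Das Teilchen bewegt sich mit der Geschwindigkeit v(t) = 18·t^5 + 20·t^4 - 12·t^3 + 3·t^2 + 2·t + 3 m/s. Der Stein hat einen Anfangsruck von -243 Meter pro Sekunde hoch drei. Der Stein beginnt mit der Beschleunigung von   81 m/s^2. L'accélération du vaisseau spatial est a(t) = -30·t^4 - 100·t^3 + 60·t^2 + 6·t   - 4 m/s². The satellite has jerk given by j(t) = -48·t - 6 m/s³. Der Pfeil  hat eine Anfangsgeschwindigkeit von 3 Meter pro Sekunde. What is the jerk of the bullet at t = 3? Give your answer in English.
We must differentiate our position equation x(t) = -5·t^6 - t^5 + 4·t^4 + 5·t^3 + t^2 - 3 3 times. The derivative of position gives velocity: v(t) = -30·t^5 - 5·t^4 + 16·t^3 + 15·t^2 + 2·t. Differentiating velocity, we get acceleration: a(t) = -150·t^4 - 20·t^3 + 48·t^2 + 30·t + 2. Differentiating acceleration, we get jerk: j(t) = -600·t^3 - 60·t^2 + 96·t + 30. Using j(t) = -600·t^3 - 60·t^2 + 96·t + 30 and substituting t = 3, we find j = -16422.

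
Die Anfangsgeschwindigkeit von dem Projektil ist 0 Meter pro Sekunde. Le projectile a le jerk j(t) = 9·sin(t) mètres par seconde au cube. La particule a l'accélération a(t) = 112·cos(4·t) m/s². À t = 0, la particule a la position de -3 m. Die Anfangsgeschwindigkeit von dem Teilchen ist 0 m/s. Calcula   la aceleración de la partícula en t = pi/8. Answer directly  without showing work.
La respuesta es 0.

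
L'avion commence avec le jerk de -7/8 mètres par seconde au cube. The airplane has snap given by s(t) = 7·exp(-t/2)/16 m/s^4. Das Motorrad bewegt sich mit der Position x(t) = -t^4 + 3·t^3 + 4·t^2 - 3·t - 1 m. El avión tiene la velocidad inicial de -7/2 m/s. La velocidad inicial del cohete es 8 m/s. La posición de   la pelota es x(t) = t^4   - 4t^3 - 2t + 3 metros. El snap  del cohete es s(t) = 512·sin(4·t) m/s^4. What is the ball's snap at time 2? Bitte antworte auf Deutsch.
Wir müssen unsere Gleichung für die Position x(t) = t^4 - 4·t^3 - 2·t + 3 4-mal ableiten. Durch Ableiten von der Position erhalten wir die Geschwindigkeit: v(t) = 4·t^3 - 12·t^2 - 2. Durch Ableiten von der Geschwindigkeit erhalten wir die Beschleunigung: a(t) = 12·t^2 - 24·t. Die Ableitung von der Beschleunigung ergibt den Ruck: j(t) = 24·t - 24. Mit d/dt von j(t) finden wir s(t) = 24. Wir haben den Snap s(t) = 24. Durch Einsetzen von t = 2: s(2) = 24.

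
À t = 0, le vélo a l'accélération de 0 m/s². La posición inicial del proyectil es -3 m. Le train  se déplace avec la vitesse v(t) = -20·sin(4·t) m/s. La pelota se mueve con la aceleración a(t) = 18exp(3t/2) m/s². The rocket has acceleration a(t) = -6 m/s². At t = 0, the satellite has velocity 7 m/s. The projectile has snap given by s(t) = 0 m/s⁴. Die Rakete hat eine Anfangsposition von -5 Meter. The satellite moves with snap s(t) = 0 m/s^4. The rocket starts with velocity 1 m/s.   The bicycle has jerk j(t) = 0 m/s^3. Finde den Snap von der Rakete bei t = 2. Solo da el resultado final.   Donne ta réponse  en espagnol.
La respuesta es 0.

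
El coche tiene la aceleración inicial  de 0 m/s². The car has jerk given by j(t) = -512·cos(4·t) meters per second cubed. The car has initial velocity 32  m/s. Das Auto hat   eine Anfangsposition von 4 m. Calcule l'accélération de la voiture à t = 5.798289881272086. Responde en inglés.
To solve this, we need to take 1 integral of our jerk equation j(t) = -512·cos(4·t). Finding the integral of j(t) and using a(0) = 0: a(t) = -128·sin(4·t). From the given acceleration equation a(t) = -128·sin(4·t), we substitute t = 5.798289881272086 to get a = 119.394033183092.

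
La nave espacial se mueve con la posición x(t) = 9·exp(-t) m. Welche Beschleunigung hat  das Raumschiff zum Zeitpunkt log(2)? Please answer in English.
Starting from position x(t) = 9·exp(-t), we take 2 derivatives. Differentiating position, we get velocity: v(t) = -9·exp(-t). Differentiating velocity, we get acceleration: a(t) = 9·exp(-t). We have acceleration a(t) = 9·exp(-t). Substituting t = log(2): a(log(2)) = 9/2.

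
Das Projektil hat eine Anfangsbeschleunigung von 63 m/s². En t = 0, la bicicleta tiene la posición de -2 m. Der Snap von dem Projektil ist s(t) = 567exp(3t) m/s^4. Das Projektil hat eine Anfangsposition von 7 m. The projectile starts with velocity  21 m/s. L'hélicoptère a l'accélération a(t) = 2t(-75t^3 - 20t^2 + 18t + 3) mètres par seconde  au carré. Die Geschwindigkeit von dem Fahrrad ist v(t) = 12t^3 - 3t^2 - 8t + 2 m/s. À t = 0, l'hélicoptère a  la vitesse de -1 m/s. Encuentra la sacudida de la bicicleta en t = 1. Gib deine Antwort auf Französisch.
En partant de la vitesse v(t) = 12·t^3 - 3·t^2 - 8·t + 2, nous prenons 2 dérivées. En prenant d/dt de v(t), nous trouvons a(t) = 36·t^2 - 6·t - 8. En prenant d/dt de a(t), nous trouvons j(t) = 72·t - 6. Nous avons le jerk j(t) = 72·t - 6. En substituant t = 1: j(1) = 66.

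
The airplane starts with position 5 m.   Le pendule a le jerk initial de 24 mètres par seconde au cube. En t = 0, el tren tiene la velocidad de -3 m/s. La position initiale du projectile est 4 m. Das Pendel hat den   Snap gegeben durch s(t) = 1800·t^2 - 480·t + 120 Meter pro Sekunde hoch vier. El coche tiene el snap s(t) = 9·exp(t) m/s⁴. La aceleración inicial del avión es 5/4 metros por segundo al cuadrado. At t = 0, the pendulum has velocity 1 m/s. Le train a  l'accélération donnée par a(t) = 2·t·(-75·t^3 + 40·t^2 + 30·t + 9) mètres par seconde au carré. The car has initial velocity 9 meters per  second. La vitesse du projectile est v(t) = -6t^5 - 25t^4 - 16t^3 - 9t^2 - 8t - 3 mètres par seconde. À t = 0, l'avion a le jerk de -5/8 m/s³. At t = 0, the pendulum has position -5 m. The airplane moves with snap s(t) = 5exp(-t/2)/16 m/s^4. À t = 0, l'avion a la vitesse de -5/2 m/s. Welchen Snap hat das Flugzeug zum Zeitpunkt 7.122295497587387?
Wir haben den Snap s(t) = 5·exp(-t/2)/16. Durch Einsetzen von t = 7.122295497587387: s(7.122295497587387) = 0.00887693837871262.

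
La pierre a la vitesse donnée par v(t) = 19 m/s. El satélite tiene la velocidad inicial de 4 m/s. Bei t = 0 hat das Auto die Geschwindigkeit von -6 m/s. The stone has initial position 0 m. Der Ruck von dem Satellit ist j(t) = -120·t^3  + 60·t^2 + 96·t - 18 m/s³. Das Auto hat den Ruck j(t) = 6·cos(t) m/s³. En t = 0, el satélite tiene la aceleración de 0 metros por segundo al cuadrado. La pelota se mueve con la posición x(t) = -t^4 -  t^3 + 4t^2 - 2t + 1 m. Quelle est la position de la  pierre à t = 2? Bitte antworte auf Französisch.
Pour résoudre ceci, nous devons prendre 1 intégrale de notre équation de la vitesse v(t) = 19. La primitive de la vitesse, avec x(0) = 0, donne la position: x(t) = 19·t. De l'équation de la position x(t) = 19·t, nous substituons t = 2 pour obtenir x = 38.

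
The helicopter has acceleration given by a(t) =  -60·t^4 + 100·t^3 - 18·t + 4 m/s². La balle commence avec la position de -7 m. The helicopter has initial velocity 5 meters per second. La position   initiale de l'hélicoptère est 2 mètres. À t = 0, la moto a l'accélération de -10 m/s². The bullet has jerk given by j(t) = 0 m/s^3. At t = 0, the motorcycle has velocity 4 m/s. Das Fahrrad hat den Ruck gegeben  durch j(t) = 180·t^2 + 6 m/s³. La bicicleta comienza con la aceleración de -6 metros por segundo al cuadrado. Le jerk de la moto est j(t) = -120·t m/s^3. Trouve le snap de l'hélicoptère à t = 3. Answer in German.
Um dies zu lösen, müssen wir 2 Ableitungen unserer Gleichung für die Beschleunigung a(t) = -60·t^4 + 100·t^3 - 18·t + 4 nehmen. Mit d/dt von a(t) finden wir j(t) = -240·t^3 + 300·t^2 - 18. Die Ableitung von dem Ruck ergibt den Snap: s(t) = -720·t^2 + 600·t. Aus der Gleichung für den Snap s(t) = -720·t^2 + 600·t, setzen wir t = 3 ein und erhalten s = -4680.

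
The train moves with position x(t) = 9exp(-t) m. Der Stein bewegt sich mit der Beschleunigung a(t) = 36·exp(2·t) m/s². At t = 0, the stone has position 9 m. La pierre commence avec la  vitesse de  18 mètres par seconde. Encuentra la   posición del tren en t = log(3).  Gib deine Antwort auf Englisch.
Using x(t) = 9·exp(-t) and substituting t = log(3), we find x = 3.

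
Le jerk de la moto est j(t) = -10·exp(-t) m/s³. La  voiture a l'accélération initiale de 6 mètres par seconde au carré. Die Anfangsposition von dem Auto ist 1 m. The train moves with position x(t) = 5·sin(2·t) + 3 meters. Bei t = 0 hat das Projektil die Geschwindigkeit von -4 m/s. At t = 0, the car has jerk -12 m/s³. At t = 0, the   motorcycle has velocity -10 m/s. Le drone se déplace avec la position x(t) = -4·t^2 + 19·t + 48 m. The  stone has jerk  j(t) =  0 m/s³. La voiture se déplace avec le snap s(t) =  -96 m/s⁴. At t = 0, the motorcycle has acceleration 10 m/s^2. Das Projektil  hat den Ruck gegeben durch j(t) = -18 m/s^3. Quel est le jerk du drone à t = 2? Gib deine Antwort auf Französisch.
En partant de la position x(t) = -4·t^2 + 19·t + 48, nous prenons 3 dérivées. En prenant d/dt de x(t), nous trouvons v(t) = 19 - 8·t. En prenant d/dt de v(t), nous trouvons a(t) = -8. En dérivant l'accélération, nous obtenons le jerk: j(t) = 0. En utilisant j(t) = 0 et en substituant t = 2, nous trouvons j = 0.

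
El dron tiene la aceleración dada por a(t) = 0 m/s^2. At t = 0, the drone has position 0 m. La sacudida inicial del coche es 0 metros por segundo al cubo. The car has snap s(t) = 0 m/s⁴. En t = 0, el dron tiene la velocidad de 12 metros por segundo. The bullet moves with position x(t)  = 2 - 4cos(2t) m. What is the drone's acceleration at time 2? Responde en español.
De la ecuación de la aceleración a(t) = 0, sustituimos t = 2 para obtener a = 0.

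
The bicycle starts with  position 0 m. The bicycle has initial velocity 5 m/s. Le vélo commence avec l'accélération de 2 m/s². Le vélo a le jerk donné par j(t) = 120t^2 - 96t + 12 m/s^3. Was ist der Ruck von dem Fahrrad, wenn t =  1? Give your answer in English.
From the given jerk equation j(t) = 120·t^2 - 96·t + 12, we substitute t = 1 to get j = 36.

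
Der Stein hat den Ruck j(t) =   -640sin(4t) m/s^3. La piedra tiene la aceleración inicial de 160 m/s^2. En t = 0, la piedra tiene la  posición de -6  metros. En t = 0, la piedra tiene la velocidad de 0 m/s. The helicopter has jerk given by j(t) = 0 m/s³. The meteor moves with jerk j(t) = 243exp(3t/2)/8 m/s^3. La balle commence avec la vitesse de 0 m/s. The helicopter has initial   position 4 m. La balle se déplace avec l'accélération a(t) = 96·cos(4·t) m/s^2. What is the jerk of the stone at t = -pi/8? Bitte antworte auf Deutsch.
Wir haben den Ruck j(t) = -640·sin(4·t). Durch Einsetzen von t = -pi/8: j(-pi/8) = 640.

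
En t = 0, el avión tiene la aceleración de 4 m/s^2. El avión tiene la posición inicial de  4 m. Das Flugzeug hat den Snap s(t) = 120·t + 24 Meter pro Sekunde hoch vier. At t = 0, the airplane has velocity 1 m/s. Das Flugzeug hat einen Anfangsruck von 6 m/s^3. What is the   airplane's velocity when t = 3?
We need to integrate our snap equation s(t) = 120·t + 24 3 times. Integrating snap and using the initial condition j(0) = 6, we get j(t) = 60·t^2 + 24·t + 6. Finding the integral of j(t) and using a(0) = 4: a(t) = 20·t^3 + 12·t^2 + 6·t + 4. Taking ∫a(t)dt and applying v(0) = 1, we find v(t) = 5·t^4 + 4·t^3 + 3·t^2 + 4·t + 1. From the given velocity equation v(t) = 5·t^4 + 4·t^3 + 3·t^2 + 4·t + 1, we substitute t = 3 to get v = 553.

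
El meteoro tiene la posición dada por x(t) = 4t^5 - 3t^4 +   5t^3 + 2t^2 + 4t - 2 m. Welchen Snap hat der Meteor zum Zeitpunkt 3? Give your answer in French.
Nous devons dériver notre équation de la position x(t) = 4·t^5 - 3·t^4 + 5·t^3 + 2·t^2 + 4·t - 2 4 fois. La dérivée de la position donne la vitesse: v(t) = 20·t^4 - 12·t^3 + 15·t^2 + 4·t + 4. La dérivée de la vitesse donne l'accélération: a(t) = 80·t^3 - 36·t^2 + 30·t + 4. En dérivant l'accélération, nous obtenons le jerk: j(t) = 240·t^2 - 72·t + 30. La dérivée du jerk donne le snap: s(t) = 480·t - 72. En utilisant s(t) = 480·t - 72 et en substituant t = 3, nous trouvons s = 1368.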